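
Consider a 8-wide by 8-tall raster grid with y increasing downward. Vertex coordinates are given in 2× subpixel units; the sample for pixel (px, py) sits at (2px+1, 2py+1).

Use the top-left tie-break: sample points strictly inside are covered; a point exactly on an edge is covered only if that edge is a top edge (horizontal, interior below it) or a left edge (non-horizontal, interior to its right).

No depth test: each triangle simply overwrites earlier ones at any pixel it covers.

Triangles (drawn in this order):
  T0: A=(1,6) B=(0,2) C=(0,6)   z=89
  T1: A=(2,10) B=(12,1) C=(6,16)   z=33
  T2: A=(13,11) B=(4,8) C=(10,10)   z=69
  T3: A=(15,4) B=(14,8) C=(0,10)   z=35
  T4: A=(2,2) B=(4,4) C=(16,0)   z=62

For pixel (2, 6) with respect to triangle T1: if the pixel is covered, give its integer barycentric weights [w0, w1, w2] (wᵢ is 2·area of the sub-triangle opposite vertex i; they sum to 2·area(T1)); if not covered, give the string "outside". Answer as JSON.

T0:
  2·area = 4  (B↔C swapped to make it positive)
  edge (1, 6)→(0, 6): d=(-1,0) right/bottom  bias=-1
  edge (0, 6)→(0, 2): d=(0,-4) top-left  bias=+0
  edge (0, 2)→(1, 6): d=(1,4) right/bottom  bias=-1
  covered (0 px):
    · · · · · · · ·
    · · · · · · · ·
    · · · · · · · ·
    · · · · · · · ·
    · · · · · · · ·
    · · · · · · · ·
    · · · · · · · ·
    · · · · · · · ·
T1:
  2·area = 96
  edge (2, 10)→(12, 1): d=(10,-9) top-left  bias=+0
  edge (12, 1)→(6, 16): d=(-6,15) right/bottom  bias=-1
  edge (6, 16)→(2, 10): d=(-4,-6) top-left  bias=+0
    (5,1)@(11, 3): e=[11,3,82] → #
    (6,1)@(13, 3): e=[29,-27,94] → ·
    (4,2)@(9, 5): e=[13,21,62] → #
    (5,2)@(11, 5): e=[31,-9,74] → ·
    (3,3)@(7, 7): e=[15,39,42] → #
    (5,3)@(11, 7): e=[51,-21,66] → ·
    (2,4)@(5, 9): e=[17,57,22] → #
    (4,4)@(9, 9): e=[53,-3,46] → ·
    (1,5)@(3, 11): e=[19,75,2] → #
    (4,5)@(9, 11): e=[73,-15,38] → ·
    (1,6)@(3, 13): e=[39,63,-6] → ·
    (2,6)@(5, 13): e=[57,33,6] → #
  covered (11 px):
    · · · · · · · ·
    · · · · · # · ·
    · · · · # · · ·
    · · · # # · · ·
    · · # # · · · ·
    · # # # · · · ·
    · · # # · · · ·
    · · · · · · · ·
T2:
  degenerate (2·area = 0) — covers nothing
T3:
  2·area = 54
  edge (15, 4)→(14, 8): d=(-1,4) right/bottom  bias=-1
  edge (14, 8)→(0, 10): d=(-14,2) right/bottom  bias=-1
  edge (0, 10)→(15, 4): d=(15,-6) top-left  bias=+0
    (6,2)@(13, 5): e=[7,44,3] → #
    (7,2)@(15, 5): e=[-1,40,15] → ·
    (4,3)@(9, 7): e=[21,24,9] → #
    (5,3)@(11, 7): e=[13,20,21] → #
    (7,3)@(15, 7): e=[-3,12,45] → ·
    (1,4)@(3, 9): e=[43,8,3] → #
    (2,4)@(5, 9): e=[35,4,15] → #
    (3,4)@(7, 9): e=[27,0,27] → ·  [on edge]
    (4,4)@(9, 9): e=[19,-4,39] → ·
    (5,4)@(11, 9): e=[11,-8,51] → ·
    (6,4)@(13, 9): e=[3,-12,63] → ·
    (1,5)@(3, 11): e=[41,-20,33] → ·
  covered (6 px):
    · · · · · · · ·
    · · · · · · · ·
    · · · · · · # ·
    · · · · # # # ·
    · # # · · · · ·
    · · · · · · · ·
    · · · · · · · ·
    · · · · · · · ·
T4:
  2·area = 32  (B↔C swapped to make it positive)
  edge (2, 2)→(16, 0): d=(14,-2) top-left  bias=+0
  edge (16, 0)→(4, 4): d=(-12,4) right/bottom  bias=-1
  edge (4, 4)→(2, 2): d=(-2,-2) top-left  bias=+0
    (0,0)@(1, 1): e=[-16,48,0] → ·  [on edge]
    (4,0)@(9, 1): e=[0,16,16] → #  [on edge]
    (5,0)@(11, 1): e=[4,8,20] → #
    (6,0)@(13, 1): e=[8,0,24] → ·  [on edge]
    (1,1)@(3, 3): e=[16,16,0] → #  [on edge]
    (2,1)@(5, 3): e=[20,8,4] → #
    (3,1)@(7, 3): e=[24,0,8] → ·  [on edge]
    (4,1)@(9, 3): e=[28,-8,12] → ·
    (5,1)@(11, 3): e=[32,-16,16] → ·
    (0,2)@(1, 5): e=[40,0,-8] → ·  [on edge]
    (1,2)@(3, 5): e=[44,-8,-4] → ·
    (2,2)@(5, 5): e=[48,-16,0] → ·  [on edge]
    (3,3)@(7, 7): e=[80,-48,0] → ·  [on edge]
    (4,4)@(9, 9): e=[112,-80,0] → ·  [on edge]
    (5,5)@(11, 11): e=[144,-112,0] → ·  [on edge]
    (6,6)@(13, 13): e=[176,-144,0] → ·  [on edge]
    (7,7)@(15, 15): e=[208,-176,0] → ·  [on edge]
  covered (4 px):
    · · · · # # · ·
    · # # · · · · ·
    · · · · · · · ·
    · · · · · · · ·
    · · · · · · · ·
    · · · · · · · ·
    · · · · · · · ·
    · · · · · · · ·

Answer: [33,6,57]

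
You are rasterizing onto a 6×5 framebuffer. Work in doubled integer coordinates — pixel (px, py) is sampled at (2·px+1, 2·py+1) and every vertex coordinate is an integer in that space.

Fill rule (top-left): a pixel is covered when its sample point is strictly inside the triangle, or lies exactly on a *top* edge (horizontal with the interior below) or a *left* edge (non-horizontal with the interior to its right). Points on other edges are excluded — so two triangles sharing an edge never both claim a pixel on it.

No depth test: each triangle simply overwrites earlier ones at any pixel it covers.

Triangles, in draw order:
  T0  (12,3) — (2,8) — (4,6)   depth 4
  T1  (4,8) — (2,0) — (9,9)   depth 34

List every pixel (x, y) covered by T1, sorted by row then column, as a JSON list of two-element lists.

T0:
  2·area = 10
  edge (12, 3)→(2, 8): d=(-10,5) right/bottom  bias=-1
  edge (2, 8)→(4, 6): d=(2,-2) top-left  bias=+0
  edge (4, 6)→(12, 3): d=(8,-3) top-left  bias=+0
    (4,0)@(9, 1): e=[35,0,-25] → .  [on edge]
    (3,1)@(7, 3): e=[25,0,-15] → .  [on edge]
    (2,2)@(5, 5): e=[15,0,-5] → .  [on edge]
    (3,2)@(7, 5): e=[5,4,1] → X
    (4,2)@(9, 5): e=[-5,8,7] → .
    (1,3)@(3, 7): e=[5,0,5] → X  [on edge]
    (2,3)@(5, 7): e=[-5,4,11] → .
    (3,3)@(7, 7): e=[-15,8,17] → .
    (0,4)@(1, 9): e=[-5,0,15] → .  [on edge]
    (1,4)@(3, 9): e=[-15,4,21] → .
  covered (2 px):
    . . . . . .
    . . . . . .
    . . . X . .
    . X . . . .
    . . . . . .
T1:
  2·area = 38
  edge (4, 8)→(2, 0): d=(-2,-8) top-left  bias=+0
  edge (2, 0)→(9, 9): d=(7,9) right/bottom  bias=-1
  edge (9, 9)→(4, 8): d=(-5,-1) top-left  bias=+0
    (1,1)@(3, 3): e=[2,12,24] → X
    (2,1)@(5, 3): e=[18,-6,26] → .
    (1,2)@(3, 5): e=[-2,26,14] → .
    (2,2)@(5, 5): e=[14,8,16] → X
    (3,2)@(7, 5): e=[30,-10,18] → .
    (2,3)@(5, 7): e=[10,22,6] → X
    (3,3)@(7, 7): e=[26,4,8] → X
    (4,3)@(9, 7): e=[42,-14,10] → .
    (2,4)@(5, 9): e=[6,36,-4] → .
    (3,4)@(7, 9): e=[22,18,-2] → .
    (4,4)@(9, 9): e=[38,0,0] → .  [on edge]
  covered (4 px):
    . . . . . .
    . X . . . .
    . . X . . .
    . . X X . .
    . . . . . .

Result: [[1,1],[2,2],[2,3],[3,3]]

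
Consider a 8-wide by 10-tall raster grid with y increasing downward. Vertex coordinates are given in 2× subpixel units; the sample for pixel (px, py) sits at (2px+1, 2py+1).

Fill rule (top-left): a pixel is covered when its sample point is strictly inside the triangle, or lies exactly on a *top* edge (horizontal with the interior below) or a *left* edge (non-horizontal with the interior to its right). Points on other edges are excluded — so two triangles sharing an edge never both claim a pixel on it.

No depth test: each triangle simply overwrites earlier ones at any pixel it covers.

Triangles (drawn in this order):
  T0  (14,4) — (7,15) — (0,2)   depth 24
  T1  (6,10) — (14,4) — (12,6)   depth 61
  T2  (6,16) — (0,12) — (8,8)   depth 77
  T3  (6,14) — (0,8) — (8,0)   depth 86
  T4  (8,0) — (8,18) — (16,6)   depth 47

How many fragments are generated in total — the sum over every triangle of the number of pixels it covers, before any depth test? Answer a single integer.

T0:
  2·area = 168
  edge (14, 4)→(7, 15): d=(-7,11) right/bottom  bias=-1
  edge (7, 15)→(0, 2): d=(-7,-13) top-left  bias=+0
  edge (0, 2)→(14, 4): d=(14,2) right/bottom  bias=-1
    (0,1)@(1, 3): e=[150,6,12] → █
    (1,1)@(3, 3): e=[128,32,8] → █
    (2,1)@(5, 3): e=[106,58,4] → █
    (3,1)@(7, 3): e=[84,84,0] → ·  [on edge]
    (0,2)@(1, 5): e=[136,-8,40] → ·
    (1,2)@(3, 5): e=[114,18,36] → █
    (3,2)@(7, 5): e=[70,70,28] → █
    (4,2)@(9, 5): e=[48,96,24] → █
    (5,2)@(11, 5): e=[26,122,20] → █
    (6,2)@(13, 5): e=[4,148,16] → █
    (7,2)@(15, 5): e=[-18,174,12] → ·
    (1,3)@(3, 7): e=[100,4,64] → █
    (3,7)@(7, 15): e=[0,0,168] → ·  [on edge]
  covered (21 px):
    · · · · · · · ·
    █ █ █ · · · · ·
    · █ █ █ █ █ █ ·
    · █ █ █ █ █ · ·
    · · █ █ █ · · ·
    · · █ █ █ · · ·
    · · · █ · · · ·
    · · · · · · · ·
    · · · · · · · ·
    · · · · · · · ·
T1:
  2·area = 4
  edge (6, 10)→(14, 4): d=(8,-6) top-left  bias=+0
  edge (14, 4)→(12, 6): d=(-2,2) right/bottom  bias=-1
  edge (12, 6)→(6, 10): d=(-6,4) right/bottom  bias=-1
    (7,1)@(15, 3): e=[-2,0,6] → ·  [on edge]
    (6,2)@(13, 5): e=[2,0,2] → ·  [on edge]
    (5,3)@(11, 7): e=[6,0,-2] → ·  [on edge]
    (4,4)@(9, 9): e=[10,0,-6] → ·  [on edge]
    (3,5)@(7, 11): e=[14,0,-10] → ·  [on edge]
    (2,6)@(5, 13): e=[18,0,-14] → ·  [on edge]
    (1,7)@(3, 15): e=[22,0,-18] → ·  [on edge]
    (0,8)@(1, 17): e=[26,0,-22] → ·  [on edge]
  covered (0 px):
    · · · · · · · ·
    · · · · · · · ·
    · · · · · · · ·
    · · · · · · · ·
    · · · · · · · ·
    · · · · · · · ·
    · · · · · · · ·
    · · · · · · · ·
    · · · · · · · ·
    · · · · · · · ·
T2:
  2·area = 56
  edge (6, 16)→(0, 12): d=(-6,-4) top-left  bias=+0
  edge (0, 12)→(8, 8): d=(8,-4) top-left  bias=+0
  edge (8, 8)→(6, 16): d=(-2,8) right/bottom  bias=-1
    (3,4)@(7, 9): e=[46,4,6] → █
    (4,4)@(9, 9): e=[54,12,-10] → ·
    (1,5)@(3, 11): e=[18,4,34] → █
    (2,5)@(5, 11): e=[26,12,18] → █
    (4,5)@(9, 11): e=[42,28,-14] → ·
    (1,6)@(3, 13): e=[6,20,30] → █
    (3,6)@(7, 13): e=[22,36,-2] → ·
    (1,7)@(3, 15): e=[-6,36,26] → ·
    (2,7)@(5, 15): e=[2,44,10] → █
    (3,7)@(7, 15): e=[10,52,-6] → ·
    (2,8)@(5, 17): e=[-10,60,6] → ·
  covered (7 px):
    · · · · · · · ·
    · · · · · · · ·
    · · · · · · · ·
    · · · · · · · ·
    · · · █ · · · ·
    · █ █ █ · · · ·
    · █ █ · · · · ·
    · · █ · · · · ·
    · · · · · · · ·
    · · · · · · · ·
T3:
  2·area = 96
  edge (6, 14)→(0, 8): d=(-6,-6) top-left  bias=+0
  edge (0, 8)→(8, 0): d=(8,-8) top-left  bias=+0
  edge (8, 0)→(6, 14): d=(-2,14) right/bottom  bias=-1
    (3,0)@(7, 1): e=[84,0,12] → █  [on edge]
    (4,0)@(9, 1): e=[96,16,-16] → ·
    (2,1)@(5, 3): e=[60,0,36] → █  [on edge]
    (4,1)@(9, 3): e=[84,32,-20] → ·
    (1,2)@(3, 5): e=[36,0,60] → █  [on edge]
    (4,2)@(9, 5): e=[72,48,-24] → ·
    (0,3)@(1, 7): e=[12,0,84] → █  [on edge]
    (3,3)@(7, 7): e=[48,48,0] → ·  [on edge]
    (0,4)@(1, 9): e=[0,16,80] → █  [on edge]
    (3,4)@(7, 9): e=[36,64,-4] → ·
    (0,5)@(1, 11): e=[-12,32,76] → ·
    (1,5)@(3, 11): e=[0,48,48] → █  [on edge]
    (2,6)@(5, 13): e=[0,80,16] → █  [on edge]
    (3,7)@(7, 15): e=[0,112,-16] → ·  [on edge]
    (4,8)@(9, 17): e=[0,144,-48] → ·  [on edge]
    (5,9)@(11, 19): e=[0,176,-80] → ·  [on edge]
  covered (15 px):
    · · · █ · · · ·
    · · █ █ · · · ·
    · █ █ █ · · · ·
    █ █ █ · · · · ·
    █ █ █ · · · · ·
    · █ █ · · · · ·
    · · █ · · · · ·
    · · · · · · · ·
    · · · · · · · ·
    · · · · · · · ·
T4:
  2·area = 144  (B↔C swapped to make it positive)
  edge (8, 0)→(16, 6): d=(8,6) right/bottom  bias=-1
  edge (16, 6)→(8, 18): d=(-8,12) right/bottom  bias=-1
  edge (8, 18)→(8, 0): d=(0,-18) top-left  bias=+0
    (4,0)@(9, 1): e=[2,124,18] → █
    (5,0)@(11, 1): e=[-10,100,54] → ·
    (4,1)@(9, 3): e=[18,108,18] → █
    (5,1)@(11, 3): e=[6,84,54] → █
    (6,1)@(13, 3): e=[-6,60,90] → ·
    (4,2)@(9, 5): e=[34,92,18] → █
    (6,2)@(13, 5): e=[10,44,90] → █
    (7,2)@(15, 5): e=[-2,20,126] → ·
    (4,3)@(9, 7): e=[50,76,18] → █
    (7,3)@(15, 7): e=[14,4,126] → █
    (4,4)@(9, 9): e=[66,60,18] → █
    (7,4)@(15, 9): e=[30,-12,126] → ·
  covered (18 px):
    · · · · █ · · ·
    · · · · █ █ · ·
    · · · · █ █ █ ·
    · · · · █ █ █ █
    · · · · █ █ █ ·
    · · · · █ █ · ·
    · · · · █ █ · ·
    · · · · █ · · ·
    · · · · · · · ·
    · · · · · · · ·

Answer: 61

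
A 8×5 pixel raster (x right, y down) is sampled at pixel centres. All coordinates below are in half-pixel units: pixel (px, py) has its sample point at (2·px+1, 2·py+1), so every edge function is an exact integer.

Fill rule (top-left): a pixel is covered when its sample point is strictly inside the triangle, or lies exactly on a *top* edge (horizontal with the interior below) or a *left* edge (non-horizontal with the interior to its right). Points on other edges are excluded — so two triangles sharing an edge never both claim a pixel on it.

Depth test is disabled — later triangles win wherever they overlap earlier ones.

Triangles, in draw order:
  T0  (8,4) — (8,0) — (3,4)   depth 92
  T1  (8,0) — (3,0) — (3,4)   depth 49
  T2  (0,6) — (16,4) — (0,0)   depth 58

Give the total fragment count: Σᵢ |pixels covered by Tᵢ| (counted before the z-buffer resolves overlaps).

T0:
  2·area = 20  (B↔C swapped to make it positive)
  edge (8, 4)→(3, 4): d=(-5,0) right/bottom  bias=-1
  edge (3, 4)→(8, 0): d=(5,-4) top-left  bias=+0
  edge (8, 0)→(8, 4): d=(0,4) right/bottom  bias=-1
    (3,0)@(7, 1): e=[15,1,4] → █
    (4,0)@(9, 1): e=[15,9,-4] → ·
    (2,1)@(5, 3): e=[5,3,12] → █
    (4,1)@(9, 3): e=[5,19,-4] → ·
    (2,2)@(5, 5): e=[-5,13,12] → ·
    (3,2)@(7, 5): e=[-5,21,4] → ·
  covered (3 px):
    · · · █ · · · ·
    · · █ █ · · · ·
    · · · · · · · ·
    · · · · · · · ·
    · · · · · · · ·
T1:
  2·area = 20  (B↔C swapped to make it positive)
  edge (8, 0)→(3, 4): d=(-5,4) right/bottom  bias=-1
  edge (3, 4)→(3, 0): d=(0,-4) top-left  bias=+0
  edge (3, 0)→(8, 0): d=(5,0) top-left  bias=+0
    (1,0)@(3, 1): e=[15,0,5] → █  [on edge]
    (2,0)@(5, 1): e=[7,8,5] → █
    (3,0)@(7, 1): e=[-1,16,5] → ·
    (1,1)@(3, 3): e=[5,0,15] → █  [on edge]
    (2,1)@(5, 3): e=[-3,8,15] → ·
    (1,2)@(3, 5): e=[-5,0,25] → ·  [on edge]
    (1,3)@(3, 7): e=[-15,0,35] → ·  [on edge]
    (1,4)@(3, 9): e=[-25,0,45] → ·  [on edge]
  covered (3 px):
    · █ █ · · · · ·
    · █ · · · · · ·
    · · · · · · · ·
    · · · · · · · ·
    · · · · · · · ·
T2:
  2·area = 96  (B↔C swapped to make it positive)
  edge (0, 6)→(0, 0): d=(0,-6) top-left  bias=+0
  edge (0, 0)→(16, 4): d=(16,4) right/bottom  bias=-1
  edge (16, 4)→(0, 6): d=(-16,2) right/bottom  bias=-1
    (0,0)@(1, 1): e=[6,12,78] → █
    (1,0)@(3, 1): e=[18,4,74] → █
    (2,0)@(5, 1): e=[30,-4,70] → ·
    (0,1)@(1, 3): e=[6,44,46] → █
    (2,1)@(5, 3): e=[30,28,38] → █
    (3,1)@(7, 3): e=[42,20,34] → █
    (4,1)@(9, 3): e=[54,12,30] → █
    (5,1)@(11, 3): e=[66,4,26] → █
    (6,1)@(13, 3): e=[78,-4,22] → ·
    (0,2)@(1, 5): e=[6,76,14] → █
    (4,2)@(9, 5): e=[54,44,-2] → ·
    (5,2)@(11, 5): e=[66,36,-6] → ·
  covered (12 px):
    █ █ · · · · · ·
    █ █ █ █ █ █ · ·
    █ █ █ █ · · · ·
    · · · · · · · ·
    · · · · · · · ·

Answer: 18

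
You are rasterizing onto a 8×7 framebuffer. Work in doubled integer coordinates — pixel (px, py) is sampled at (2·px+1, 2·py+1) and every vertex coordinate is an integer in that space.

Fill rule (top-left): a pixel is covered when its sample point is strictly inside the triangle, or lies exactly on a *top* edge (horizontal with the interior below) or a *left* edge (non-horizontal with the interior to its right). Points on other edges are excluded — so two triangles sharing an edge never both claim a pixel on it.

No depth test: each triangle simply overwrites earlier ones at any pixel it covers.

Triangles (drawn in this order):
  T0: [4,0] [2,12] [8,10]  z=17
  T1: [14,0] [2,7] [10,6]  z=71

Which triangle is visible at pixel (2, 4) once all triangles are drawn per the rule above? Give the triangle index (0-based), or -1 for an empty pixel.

T0:
  2·area = 68  (B↔C swapped to make it positive)
  edge (4, 0)→(8, 10): d=(4,10) right/bottom  bias=-1
  edge (8, 10)→(2, 12): d=(-6,2) right/bottom  bias=-1
  edge (2, 12)→(4, 0): d=(2,-12) top-left  bias=+0
    (2,1)@(5, 3): e=[2,48,18] → #
    (3,1)@(7, 3): e=[-18,44,42] → ·
    (2,2)@(5, 5): e=[10,36,22] → #
    (3,2)@(7, 5): e=[-10,32,46] → ·
    (1,3)@(3, 7): e=[38,28,2] → #
    (3,3)@(7, 7): e=[-2,20,50] → ·
    (1,4)@(3, 9): e=[46,16,6] → #
    (3,4)@(7, 9): e=[6,8,54] → #
    (4,4)@(9, 9): e=[-14,4,78] → ·
    (5,4)@(11, 9): e=[-34,0,102] → ·  [on edge]
    (1,5)@(3, 11): e=[54,4,10] → #
    (2,5)@(5, 11): e=[34,0,34] → ·  [on edge]
  covered (8 px):
    · · · · · · · ·
    · · # · · · · ·
    · · # · · · · ·
    · # # · · · · ·
    · # # # · · · ·
    · # · · · · · ·
    · · · · · · · ·
T1:
  2·area = 44  (B↔C swapped to make it positive)
  edge (14, 0)→(10, 6): d=(-4,6) right/bottom  bias=-1
  edge (10, 6)→(2, 7): d=(-8,1) right/bottom  bias=-1
  edge (2, 7)→(14, 0): d=(12,-7) top-left  bias=+0
    (6,0)@(13, 1): e=[2,37,5] → #
    (7,0)@(15, 1): e=[-10,35,19] → ·
    (4,1)@(9, 3): e=[18,25,1] → #
    (5,1)@(11, 3): e=[6,23,15] → #
    (6,1)@(13, 3): e=[-6,21,29] → ·
    (3,2)@(7, 5): e=[22,11,11] → #
    (5,2)@(11, 5): e=[-2,7,39] → ·
    (3,3)@(7, 7): e=[14,-5,35] → ·
    (4,3)@(9, 7): e=[2,-7,49] → ·
  covered (5 px):
    · · · · · · # ·
    · · · · # # · ·
    · · · # # · · ·
    · · · · · · · ·
    · · · · · · · ·
    · · · · · · · ·
    · · · · · · · ·

Z-buffer (winner per pixel, '.' = empty):
  . . . . . . 1 .
  . . 0 . 1 1 . .
  . . 0 1 1 . . .
  . 0 0 . . . . .
  . 0 0 0 . . . .
  . 0 . . . . . .
  . . . . . . . .

Result: 0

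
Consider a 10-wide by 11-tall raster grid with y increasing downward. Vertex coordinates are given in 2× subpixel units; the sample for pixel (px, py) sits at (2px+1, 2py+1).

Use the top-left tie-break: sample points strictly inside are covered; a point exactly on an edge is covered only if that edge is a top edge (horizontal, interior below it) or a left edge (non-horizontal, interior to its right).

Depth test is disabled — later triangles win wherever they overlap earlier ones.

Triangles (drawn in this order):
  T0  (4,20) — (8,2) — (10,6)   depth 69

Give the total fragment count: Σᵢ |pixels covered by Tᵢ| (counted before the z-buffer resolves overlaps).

T0:
  2·area = 52
  edge (4, 20)→(8, 2): d=(4,-18) top-left  bias=+0
  edge (8, 2)→(10, 6): d=(2,4) right/bottom  bias=-1
  edge (10, 6)→(4, 20): d=(-6,14) right/bottom  bias=-1
    (4,2)@(9, 5): e=[30,2,20] → #
    (5,2)@(11, 5): e=[66,-6,-8] → ·
    (3,3)@(7, 7): e=[2,14,36] → #
    (5,3)@(11, 7): e=[74,-2,-20] → ·
    (3,4)@(7, 9): e=[10,18,24] → #
    (4,4)@(9, 9): e=[46,10,-4] → ·
    (3,5)@(7, 11): e=[18,22,12] → #
    (4,5)@(9, 11): e=[54,14,-16] → ·
    (3,6)@(7, 13): e=[26,26,0] → ·  [on edge]
    (2,8)@(5, 17): e=[6,42,4] → #
    (3,8)@(7, 17): e=[42,34,-24] → ·
    (2,9)@(5, 19): e=[14,46,-8] → ·
  covered (6 px):
    · · · · · · · · · ·
    · · · · · · · · · ·
    · · · · # · · · · ·
    · · · # # · · · · ·
    · · · # · · · · · ·
    · · · # · · · · · ·
    · · · · · · · · · ·
    · · · · · · · · · ·
    · · # · · · · · · ·
    · · · · · · · · · ·
    · · · · · · · · · ·

Answer: 6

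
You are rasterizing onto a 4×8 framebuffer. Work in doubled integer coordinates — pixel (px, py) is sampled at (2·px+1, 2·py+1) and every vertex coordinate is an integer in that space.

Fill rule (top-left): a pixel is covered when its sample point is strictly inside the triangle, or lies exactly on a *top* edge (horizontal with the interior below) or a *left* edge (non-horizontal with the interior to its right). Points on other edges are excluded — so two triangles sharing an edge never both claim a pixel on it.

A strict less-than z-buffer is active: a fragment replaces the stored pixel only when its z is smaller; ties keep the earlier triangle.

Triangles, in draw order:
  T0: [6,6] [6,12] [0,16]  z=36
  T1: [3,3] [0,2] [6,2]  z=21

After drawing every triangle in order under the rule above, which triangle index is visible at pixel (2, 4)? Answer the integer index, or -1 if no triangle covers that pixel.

T0:
  2·area = 36
  edge (6, 6)→(6, 12): d=(0,6) right/bottom  bias=-1
  edge (6, 12)→(0, 16): d=(-6,4) right/bottom  bias=-1
  edge (0, 16)→(6, 6): d=(6,-10) top-left  bias=+0
    (2,4)@(5, 9): e=[6,22,8] → X
    (3,4)@(7, 9): e=[-6,14,28] → .
    (1,5)@(3, 11): e=[18,18,0] → X  [on edge]
    (3,5)@(7, 11): e=[-6,2,40] → .
    (1,6)@(3, 13): e=[18,6,12] → X
    (2,6)@(5, 13): e=[6,-2,32] → .
    (0,7)@(1, 15): e=[30,2,4] → X
    (1,7)@(3, 15): e=[18,-6,24] → .
  covered (5 px):
    . . . .
    . . . .
    . . . .
    . . . .
    . . X .
    . X X .
    . X . .
    X . . .
T1:
  2·area = 6
  edge (3, 3)→(0, 2): d=(-3,-1) top-left  bias=+0
  edge (0, 2)→(6, 2): d=(6,0) top-left  bias=+0
  edge (6, 2)→(3, 3): d=(-3,1) right/bottom  bias=-1
    (1,1)@(3, 3): e=[0,6,0] → .  [on edge]
  covered (0 px):
    . . . .
    . . . .
    . . . .
    . . . .
    . . . .
    . . . .
    . . . .
    . . . .

Z-buffer (winner per pixel, '.' = empty):
  . . . .
  . . . .
  . . . .
  . . . .
  . . 0 .
  . 0 0 .
  . 0 . .
  0 . . .

Result: 0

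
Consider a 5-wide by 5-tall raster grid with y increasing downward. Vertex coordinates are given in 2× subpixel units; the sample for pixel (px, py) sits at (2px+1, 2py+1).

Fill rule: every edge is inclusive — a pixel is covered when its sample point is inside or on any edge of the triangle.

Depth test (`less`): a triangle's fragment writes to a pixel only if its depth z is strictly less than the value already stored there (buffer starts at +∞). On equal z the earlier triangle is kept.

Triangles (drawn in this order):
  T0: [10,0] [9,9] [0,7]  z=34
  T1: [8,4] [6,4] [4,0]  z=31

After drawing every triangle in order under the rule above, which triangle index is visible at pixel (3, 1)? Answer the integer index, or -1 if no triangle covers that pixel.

T0:
  2·area = 83
  edge (10, 0)→(9, 9): d=(-1,9) inclusive
  edge (9, 9)→(0, 7): d=(-9,-2) inclusive
  edge (0, 7)→(10, 0): d=(10,-7) inclusive
    (4,0)@(9, 1): e=[8,72,3] → █
    (3,1)@(7, 3): e=[24,50,9] → █
    (1,2)@(3, 5): e=[58,24,1] → █
    (2,2)@(5, 5): e=[40,28,15] → █
    (0,3)@(1, 7): e=[74,2,7] → █
    (0,4)@(1, 9): e=[72,-16,27] → ·
    (1,4)@(3, 9): e=[54,-12,41] → ·
    (2,4)@(5, 9): e=[36,-8,55] → ·
    (3,4)@(7, 9): e=[18,-4,69] → ·
    (4,4)@(9, 9): e=[0,0,83] → █  [on edge]
  covered (13 px):
    · · · · █
    · · · █ █
    · █ █ █ █
    █ █ █ █ █
    · · · · █
T1:
  2·area = 8
  edge (8, 4)→(6, 4): d=(-2,0) inclusive
  edge (6, 4)→(4, 0): d=(-2,-4) inclusive
  edge (4, 0)→(8, 4): d=(4,4) inclusive
    (2,0)@(5, 1): e=[6,2,0] → █  [on edge]
    (3,0)@(7, 1): e=[6,10,-8] → ·
    (2,1)@(5, 3): e=[2,-2,8] → ·
    (3,1)@(7, 3): e=[2,6,0] → █  [on edge]
    (4,1)@(9, 3): e=[2,14,-8] → ·
    (3,2)@(7, 5): e=[-2,2,8] → ·
    (4,2)@(9, 5): e=[-2,10,0] → ·  [on edge]
  covered (2 px):
    · · █ · ·
    · · · █ ·
    · · · · ·
    · · · · ·
    · · · · ·

Z-buffer (winner per pixel, '.' = empty):
  . . 1 . 0
  . . . 1 0
  . 0 0 0 0
  0 0 0 0 0
  . . . . 0

Final: 1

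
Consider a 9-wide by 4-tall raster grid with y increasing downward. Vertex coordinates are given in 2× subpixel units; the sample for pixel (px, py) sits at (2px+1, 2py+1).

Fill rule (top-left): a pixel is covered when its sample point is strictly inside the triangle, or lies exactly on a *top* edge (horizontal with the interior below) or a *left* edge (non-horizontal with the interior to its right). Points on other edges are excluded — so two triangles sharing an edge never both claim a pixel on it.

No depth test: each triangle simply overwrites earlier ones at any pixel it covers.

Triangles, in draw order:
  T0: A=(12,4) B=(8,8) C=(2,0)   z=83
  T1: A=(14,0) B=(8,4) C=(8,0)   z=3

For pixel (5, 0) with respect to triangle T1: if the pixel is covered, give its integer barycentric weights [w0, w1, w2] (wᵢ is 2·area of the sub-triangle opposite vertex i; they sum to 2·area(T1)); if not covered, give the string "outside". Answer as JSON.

T0:
  2·area = 56
  edge (12, 4)→(8, 8): d=(-4,4) right/bottom  bias=-1
  edge (8, 8)→(2, 0): d=(-6,-8) top-left  bias=+0
  edge (2, 0)→(12, 4): d=(10,4) right/bottom  bias=-1
    (1,0)@(3, 1): e=[48,2,6] → █
    (2,0)@(5, 1): e=[40,18,-2] → ·
    (7,0)@(15, 1): e=[0,98,-42] → ·  [on edge]
    (1,1)@(3, 3): e=[40,-10,26] → ·
    (2,1)@(5, 3): e=[32,6,18] → █
    (3,1)@(7, 3): e=[24,22,10] → █
    (4,1)@(9, 3): e=[16,38,2] → █
    (5,1)@(11, 3): e=[8,54,-6] → ·
    (6,1)@(13, 3): e=[0,70,-14] → ·  [on edge]
    (2,2)@(5, 5): e=[24,-6,38] → ·
    (3,2)@(7, 5): e=[16,10,30] → █
    (5,2)@(11, 5): e=[0,42,14] → ·  [on edge]
    (4,3)@(9, 7): e=[0,14,42] → ·  [on edge]
  covered (6 px):
    · █ · · · · · · ·
    · · █ █ █ · · · ·
    · · · █ █ · · · ·
    · · · · · · · · ·
T1:
  2·area = 24
  edge (14, 0)→(8, 4): d=(-6,4) right/bottom  bias=-1
  edge (8, 4)→(8, 0): d=(0,-4) top-left  bias=+0
  edge (8, 0)→(14, 0): d=(6,0) top-left  bias=+0
    (4,0)@(9, 1): e=[14,4,6] → █
    (5,0)@(11, 1): e=[6,12,6] → █
    (6,0)@(13, 1): e=[-2,20,6] → ·
    (4,1)@(9, 3): e=[2,4,18] → █
    (5,1)@(11, 3): e=[-6,12,18] → ·
    (4,2)@(9, 5): e=[-10,4,30] → ·
  covered (3 px):
    · · · · █ █ · · ·
    · · · · █ · · · ·
    · · · · · · · · ·
    · · · · · · · · ·

Result: [12,6,6]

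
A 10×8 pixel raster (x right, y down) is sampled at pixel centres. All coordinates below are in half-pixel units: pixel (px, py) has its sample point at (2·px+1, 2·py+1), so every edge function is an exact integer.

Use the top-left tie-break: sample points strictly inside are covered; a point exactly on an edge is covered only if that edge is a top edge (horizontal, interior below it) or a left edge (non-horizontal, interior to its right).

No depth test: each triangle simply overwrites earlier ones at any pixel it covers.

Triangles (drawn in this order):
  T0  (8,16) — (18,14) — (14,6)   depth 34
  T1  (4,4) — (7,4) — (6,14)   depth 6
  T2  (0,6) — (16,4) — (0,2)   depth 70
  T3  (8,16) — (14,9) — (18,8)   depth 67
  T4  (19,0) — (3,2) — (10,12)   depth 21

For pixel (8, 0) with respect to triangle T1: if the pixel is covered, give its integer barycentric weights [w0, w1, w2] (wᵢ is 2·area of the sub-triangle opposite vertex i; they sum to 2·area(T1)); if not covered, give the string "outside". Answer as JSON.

T0:
  2·area = 88  (B↔C swapped to make it positive)
  edge (8, 16)→(14, 6): d=(6,-10) top-left  bias=+0
  edge (14, 6)→(18, 14): d=(4,8) right/bottom  bias=-1
  edge (18, 14)→(8, 16): d=(-10,2) right/bottom  bias=-1
    (8,0)@(17, 1): e=[0,-44,132] → ·  [on edge]
    (6,4)@(13, 9): e=[8,20,60] → █
    (7,4)@(15, 9): e=[28,4,56] → █
    (8,4)@(17, 9): e=[48,-12,52] → ·
    (5,5)@(11, 11): e=[0,44,44] → █  [on edge]
    (8,5)@(17, 11): e=[60,-4,32] → ·
    (5,6)@(11, 13): e=[12,52,24] → █
    (8,6)@(17, 13): e=[72,4,12] → █
    (9,6)@(19, 13): e=[92,-12,8] → ·
    (4,7)@(9, 15): e=[4,76,8] → █
    (6,7)@(13, 15): e=[44,44,0] → ·  [on edge]
    (7,7)@(15, 15): e=[64,28,-4] → ·
  covered (11 px):
    · · · · · · · · · ·
    · · · · · · · · · ·
    · · · · · · · · · ·
    · · · · · · · · · ·
    · · · · · · █ █ · ·
    · · · · · █ █ █ · ·
    · · · · · █ █ █ █ ·
    · · · · █ █ · · · ·
T1:
  2·area = 30
  edge (4, 4)→(7, 4): d=(3,0) top-left  bias=+0
  edge (7, 4)→(6, 14): d=(-1,10) right/bottom  bias=-1
  edge (6, 14)→(4, 4): d=(-2,-10) top-left  bias=+0
    (2,2)@(5, 5): e=[3,19,8] → █
    (3,2)@(7, 5): e=[3,-1,28] → ·
    (2,3)@(5, 7): e=[9,17,4] → █
    (3,3)@(7, 7): e=[9,-3,24] → ·
    (2,4)@(5, 9): e=[15,15,0] → █  [on edge]
    (3,4)@(7, 9): e=[15,-5,20] → ·
    (2,5)@(5, 11): e=[21,13,-4] → ·
  covered (3 px):
    · · · · · · · · · ·
    · · · · · · · · · ·
    · · █ · · · · · · ·
    · · █ · · · · · · ·
    · · █ · · · · · · ·
    · · · · · · · · · ·
    · · · · · · · · · ·
    · · · · · · · · · ·
T2:
  2·area = 64  (B↔C swapped to make it positive)
  edge (0, 6)→(0, 2): d=(0,-4) top-left  bias=+0
  edge (0, 2)→(16, 4): d=(16,2) right/bottom  bias=-1
  edge (16, 4)→(0, 6): d=(-16,2) right/bottom  bias=-1
    (0,1)@(1, 3): e=[4,14,46] → █
    (1,1)@(3, 3): e=[12,10,42] → █
    (2,1)@(5, 3): e=[20,6,38] → █
    (3,1)@(7, 3): e=[28,2,34] → █
    (4,1)@(9, 3): e=[36,-2,30] → ·
    (0,2)@(1, 5): e=[4,46,14] → █
    (4,2)@(9, 5): e=[36,30,-2] → ·
    (0,3)@(1, 7): e=[4,78,-18] → ·
    (1,3)@(3, 7): e=[12,74,-22] → ·
    (2,3)@(5, 7): e=[20,70,-26] → ·
    (3,3)@(7, 7): e=[28,66,-30] → ·
  covered (8 px):
    · · · · · · · · · ·
    █ █ █ █ · · · · · ·
    █ █ █ █ · · · · · ·
    · · · · · · · · · ·
    · · · · · · · · · ·
    · · · · · · · · · ·
    · · · · · · · · · ·
    · · · · · · · · · ·
T3:
  2·area = 22
  edge (8, 16)→(14, 9): d=(6,-7) top-left  bias=+0
  edge (14, 9)→(18, 8): d=(4,-1) top-left  bias=+0
  edge (18, 8)→(8, 16): d=(-10,8) right/bottom  bias=-1
    (7,4)@(15, 9): e=[7,1,14] → █
    (8,4)@(17, 9): e=[21,3,-2] → ·
    (6,5)@(13, 11): e=[5,7,10] → █
    (7,5)@(15, 11): e=[19,9,-6] → ·
    (5,6)@(11, 13): e=[3,13,6] → █
    (6,6)@(13, 13): e=[17,15,-10] → ·
    (4,7)@(9, 15): e=[1,19,2] → █
    (5,7)@(11, 15): e=[15,21,-14] → ·
  covered (4 px):
    · · · · · · · · · ·
    · · · · · · · · · ·
    · · · · · · · · · ·
    · · · · · · · · · ·
    · · · · · · · █ · ·
    · · · · · · █ · · ·
    · · · · · █ · · · ·
    · · · · █ · · · · ·
T4:
  2·area = 174  (B↔C swapped to make it positive)
  edge (19, 0)→(10, 12): d=(-9,12) right/bottom  bias=-1
  edge (10, 12)→(3, 2): d=(-7,-10) top-left  bias=+0
  edge (3, 2)→(19, 0): d=(16,-2) top-left  bias=+0
    (5,0)@(11, 1): e=[87,87,0] → █  [on edge]
    (6,0)@(13, 1): e=[63,107,4] → █
    (7,0)@(15, 1): e=[39,127,8] → █
    (8,0)@(17, 1): e=[15,147,12] → █
    (9,0)@(19, 1): e=[-9,167,16] → ·
    (2,1)@(5, 3): e=[141,13,20] → █
    (3,1)@(7, 3): e=[117,33,24] → █
    (4,1)@(9, 3): e=[93,53,28] → █
    (8,1)@(17, 3): e=[-3,133,44] → ·
    (2,2)@(5, 5): e=[123,-1,52] → ·
    (3,2)@(7, 5): e=[99,19,56] → █
    (8,2)@(17, 5): e=[-21,119,76] → ·
  covered (21 px):
    · · · · · █ █ █ █ ·
    · · █ █ █ █ █ █ · ·
    · · · █ █ █ █ █ · ·
    · · · █ █ █ █ · · ·
    · · · · █ █ · · · ·
    · · · · · · · · · ·
    · · · · · · · · · ·
    · · · · · · · · · ·

Result: "outside"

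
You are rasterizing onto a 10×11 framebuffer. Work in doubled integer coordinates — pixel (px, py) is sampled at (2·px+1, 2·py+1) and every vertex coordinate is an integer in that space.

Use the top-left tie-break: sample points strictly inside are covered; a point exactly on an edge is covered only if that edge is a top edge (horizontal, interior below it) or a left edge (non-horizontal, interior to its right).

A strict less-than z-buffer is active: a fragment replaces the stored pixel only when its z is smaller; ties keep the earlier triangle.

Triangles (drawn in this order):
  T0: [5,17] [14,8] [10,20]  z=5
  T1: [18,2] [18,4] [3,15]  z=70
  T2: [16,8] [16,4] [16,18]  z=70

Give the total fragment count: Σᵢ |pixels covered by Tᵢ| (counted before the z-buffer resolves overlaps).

T0:
  2·area = 72
  edge (5, 17)→(14, 8): d=(9,-9) top-left  bias=+0
  edge (14, 8)→(10, 20): d=(-4,12) right/bottom  bias=-1
  edge (10, 20)→(5, 17): d=(-5,-3) top-left  bias=+0
    (9,1)@(19, 3): e=[0,-40,112] → ·  [on edge]
    (7,2)@(15, 5): e=[-18,0,90] → ·  [on edge]
    (8,2)@(17, 5): e=[0,-24,96] → ·  [on edge]
    (7,3)@(15, 7): e=[0,-8,80] → ·  [on edge]
    (6,4)@(13, 9): e=[0,8,64] → #  [on edge]
    (7,4)@(15, 9): e=[18,-16,70] → ·
    (5,5)@(11, 11): e=[0,24,48] → #  [on edge]
    (6,5)@(13, 11): e=[18,0,54] → ·  [on edge]
    (4,6)@(9, 13): e=[0,40,32] → #  [on edge]
    (6,6)@(13, 13): e=[36,-8,44] → ·
    (3,7)@(7, 15): e=[0,56,16] → #  [on edge]
    (6,7)@(13, 15): e=[54,-16,34] → ·
    (2,8)@(5, 17): e=[0,72,0] → #  [on edge]
    (5,8)@(11, 17): e=[54,0,18] → ·  [on edge]
    (1,9)@(3, 19): e=[0,88,-16] → ·  [on edge]
    (0,10)@(1, 21): e=[0,104,-32] → ·  [on edge]
  covered (11 px):
    · · · · · · · · · ·
    · · · · · · · · · ·
    · · · · · · · · · ·
    · · · · · · · · · ·
    · · · · · · # · · ·
    · · · · · # · · · ·
    · · · · # # · · · ·
    · · · # # # · · · ·
    · · # # # · · · · ·
    · · · · # · · · · ·
    · · · · · · · · · ·
T1:
  2·area = 30
  edge (18, 2)→(18, 4): d=(0,2) right/bottom  bias=-1
  edge (18, 4)→(3, 15): d=(-15,11) right/bottom  bias=-1
  edge (3, 15)→(18, 2): d=(15,-13) top-left  bias=+0
    (8,1)@(17, 3): e=[2,26,2] → #
    (9,1)@(19, 3): e=[-2,4,28] → ·
    (7,2)@(15, 5): e=[6,18,6] → #
    (8,2)@(17, 5): e=[2,-4,32] → ·
    (6,3)@(13, 7): e=[10,10,10] → #
    (7,3)@(15, 7): e=[6,-12,36] → ·
    (5,4)@(11, 9): e=[14,2,14] → #
    (6,4)@(13, 9): e=[10,-20,40] → ·
    (5,5)@(11, 11): e=[14,-28,44] → ·
    (1,7)@(3, 15): e=[30,0,0] → ·  [on edge]
  covered (4 px):
    · · · · · · · · · ·
    · · · · · · · · # ·
    · · · · · · · # · ·
    · · · · · · # · · ·
    · · · · · # · · · ·
    · · · · · · · · · ·
    · · · · · · · · · ·
    · · · · · · · · · ·
    · · · · · · · · · ·
    · · · · · · · · · ·
    · · · · · · · · · ·
T2:
  degenerate (2·area = 0) — covers nothing

Result: 15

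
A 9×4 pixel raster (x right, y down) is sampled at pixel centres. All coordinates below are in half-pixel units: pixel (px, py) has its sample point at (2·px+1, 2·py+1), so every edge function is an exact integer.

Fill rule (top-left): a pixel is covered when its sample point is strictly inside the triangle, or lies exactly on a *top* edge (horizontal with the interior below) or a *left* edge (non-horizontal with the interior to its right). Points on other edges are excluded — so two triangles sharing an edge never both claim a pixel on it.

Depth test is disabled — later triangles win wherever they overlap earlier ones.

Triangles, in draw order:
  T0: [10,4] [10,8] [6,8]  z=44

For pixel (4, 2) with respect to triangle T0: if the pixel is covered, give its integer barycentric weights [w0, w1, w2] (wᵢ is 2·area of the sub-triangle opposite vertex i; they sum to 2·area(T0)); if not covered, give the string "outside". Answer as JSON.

T0:
  2·area = 16
  edge (10, 4)→(10, 8): d=(0,4) right/bottom  bias=-1
  edge (10, 8)→(6, 8): d=(-4,0) right/bottom  bias=-1
  edge (6, 8)→(10, 4): d=(4,-4) top-left  bias=+0
    (6,0)@(13, 1): e=[-12,28,0] → .  [on edge]
    (5,1)@(11, 3): e=[-4,20,0] → .  [on edge]
    (4,2)@(9, 5): e=[4,12,0] → X  [on edge]
    (5,2)@(11, 5): e=[-4,12,8] → .
    (3,3)@(7, 7): e=[12,4,0] → X  [on edge]
    (5,3)@(11, 7): e=[-4,4,16] → .
  covered (3 px):
    . . . . . . . . .
    . . . . . . . . .
    . . . . X . . . .
    . . . X X . . . .

Answer: [12,0,4]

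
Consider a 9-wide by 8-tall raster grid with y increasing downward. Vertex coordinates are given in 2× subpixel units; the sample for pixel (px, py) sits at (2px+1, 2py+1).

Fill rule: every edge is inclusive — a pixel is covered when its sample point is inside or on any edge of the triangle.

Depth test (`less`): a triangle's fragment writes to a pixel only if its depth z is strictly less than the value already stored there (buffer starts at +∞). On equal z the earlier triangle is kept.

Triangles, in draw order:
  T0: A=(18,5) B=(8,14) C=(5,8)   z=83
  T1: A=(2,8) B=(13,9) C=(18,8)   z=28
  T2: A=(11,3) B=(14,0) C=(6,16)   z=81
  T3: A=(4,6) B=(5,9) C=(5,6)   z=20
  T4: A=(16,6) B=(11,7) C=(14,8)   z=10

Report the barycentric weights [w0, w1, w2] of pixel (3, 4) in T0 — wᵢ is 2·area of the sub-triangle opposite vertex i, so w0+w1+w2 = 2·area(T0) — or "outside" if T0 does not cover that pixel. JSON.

T0:
  2·area = 87
  edge (18, 5)→(8, 14): d=(-10,9) inclusive
  edge (8, 14)→(5, 8): d=(-3,-6) inclusive
  edge (5, 8)→(18, 5): d=(13,-3) inclusive
    (5,3)@(11, 7): e=[43,39,5] → █
    (6,3)@(13, 7): e=[25,51,11] → █
    (7,3)@(15, 7): e=[7,63,17] → █
    (8,3)@(17, 7): e=[-11,75,23] → ·
    (3,4)@(7, 9): e=[59,9,19] → █
    (4,4)@(9, 9): e=[41,21,25] → █
    (7,4)@(15, 9): e=[-13,57,43] → ·
    (3,5)@(7, 11): e=[39,3,45] → █
    (6,5)@(13, 11): e=[-15,39,63] → ·
    (3,6)@(7, 13): e=[19,-3,71] → ·
    (4,6)@(9, 13): e=[1,9,77] → █
    (5,6)@(11, 13): e=[-17,21,83] → ·
  covered (11 px):
    · · · · · · · · ·
    · · · · · · · · ·
    · · · · · · · · ·
    · · · · · █ █ █ ·
    · · · █ █ █ █ · ·
    · · · █ █ █ · · ·
    · · · · █ · · · ·
    · · · · · · · · ·
T1:
  2·area = 16  (B↔C swapped to make it positive)
  edge (2, 8)→(18, 8): d=(16,0) inclusive
  edge (18, 8)→(13, 9): d=(-5,1) inclusive
  edge (13, 9)→(2, 8): d=(-11,-1) inclusive
    (6,4)@(13, 9): e=[16,0,0] → █  [on edge]
    (7,4)@(15, 9): e=[16,-2,2] → ·
    (1,5)@(3, 11): e=[48,0,-32] → ·  [on edge]
    (6,5)@(13, 11): e=[48,-10,-22] → ·
  covered (1 px):
    · · · · · · · · ·
    · · · · · · · · ·
    · · · · · · · · ·
    · · · · · · · · ·
    · · · · · · █ · ·
    · · · · · · · · ·
    · · · · · · · · ·
    · · · · · · · · ·
T2:
  2·area = 24
  edge (11, 3)→(14, 0): d=(3,-3) inclusive
  edge (14, 0)→(6, 16): d=(-8,16) inclusive
  edge (6, 16)→(11, 3): d=(5,-13) inclusive
    (6,0)@(13, 1): e=[0,8,16] → █  [on edge]
    (7,0)@(15, 1): e=[6,-24,42] → ·
    (5,1)@(11, 3): e=[0,24,0] → █  [on edge]
    (6,1)@(13, 3): e=[6,-8,26] → ·
    (4,2)@(9, 5): e=[0,40,-16] → ·  [on edge]
    (5,2)@(11, 5): e=[6,8,10] → █
    (6,2)@(13, 5): e=[12,-24,36] → ·
    (3,3)@(7, 7): e=[0,56,-32] → ·  [on edge]
    (5,3)@(11, 7): e=[12,-8,20] → ·
    (2,4)@(5, 9): e=[0,72,-48] → ·  [on edge]
    (4,4)@(9, 9): e=[12,8,4] → █
    (5,4)@(11, 9): e=[18,-24,30] → ·
    (1,5)@(3, 11): e=[0,88,-64] → ·  [on edge]
    (0,6)@(1, 13): e=[0,104,-80] → ·  [on edge]
  covered (4 px):
    · · · · · · █ · ·
    · · · · · █ · · ·
    · · · · · █ · · ·
    · · · · · · · · ·
    · · · · █ · · · ·
    · · · · · · · · ·
    · · · · · · · · ·
    · · · · · · · · ·
T3:
  2·area = 3  (B↔C swapped to make it positive)
  edge (4, 6)→(5, 6): d=(1,0) inclusive
  edge (5, 6)→(5, 9): d=(0,3) inclusive
  edge (5, 9)→(4, 6): d=(-1,-3) inclusive
    (2,0)@(5, 1): e=[-5,0,8] → ·  [on edge]
    (1,1)@(3, 3): e=[-3,6,0] → ·  [on edge]
    (2,1)@(5, 3): e=[-3,0,6] → ·  [on edge]
    (2,2)@(5, 5): e=[-1,0,4] → ·  [on edge]
    (2,3)@(5, 7): e=[1,0,2] → █  [on edge]
    (3,3)@(7, 7): e=[1,-6,8] → ·
    (2,4)@(5, 9): e=[3,0,0] → █  [on edge]
    (3,4)@(7, 9): e=[3,-6,6] → ·
    (2,5)@(5, 11): e=[5,0,-2] → ·  [on edge]
    (2,6)@(5, 13): e=[7,0,-4] → ·  [on edge]
    (2,7)@(5, 15): e=[9,0,-6] → ·  [on edge]
    (3,7)@(7, 15): e=[9,-6,0] → ·  [on edge]
  covered (2 px):
    · · · · · · · · ·
    · · · · · · · · ·
    · · · · · · · · ·
    · · █ · · · · · ·
    · · █ · · · · · ·
    · · · · · · · · ·
    · · · · · · · · ·
    · · · · · · · · ·
T4:
  2·area = 8  (B↔C swapped to make it positive)
  edge (16, 6)→(14, 8): d=(-2,2) inclusive
  edge (14, 8)→(11, 7): d=(-3,-1) inclusive
  edge (11, 7)→(16, 6): d=(5,-1) inclusive
    (2,2)@(5, 5): e=[24,0,-16] → ·  [on edge]
    (8,2)@(17, 5): e=[0,12,-4] → ·  [on edge]
    (5,3)@(11, 7): e=[8,0,0] → █  [on edge]
    (6,3)@(13, 7): e=[4,2,2] → █
    (7,3)@(15, 7): e=[0,4,4] → █  [on edge]
    (8,3)@(17, 7): e=[-4,6,6] → ·
    (0,4)@(1, 9): e=[24,-16,0] → ·  [on edge]
    (5,4)@(11, 9): e=[4,-6,10] → ·
    (6,4)@(13, 9): e=[0,-4,12] → ·  [on edge]
    (7,4)@(15, 9): e=[-4,-2,14] → ·
    (8,4)@(17, 9): e=[-8,0,16] → ·  [on edge]
    (5,5)@(11, 11): e=[0,-12,20] → ·  [on edge]
    (4,6)@(9, 13): e=[0,-20,28] → ·  [on edge]
    (3,7)@(7, 15): e=[0,-28,36] → ·  [on edge]
  covered (3 px):
    · · · · · · · · ·
    · · · · · · · · ·
    · · · · · · · · ·
    · · · · · █ █ █ ·
    · · · · · · · · ·
    · · · · · · · · ·
    · · · · · · · · ·
    · · · · · · · · ·

Final: [9,19,59]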